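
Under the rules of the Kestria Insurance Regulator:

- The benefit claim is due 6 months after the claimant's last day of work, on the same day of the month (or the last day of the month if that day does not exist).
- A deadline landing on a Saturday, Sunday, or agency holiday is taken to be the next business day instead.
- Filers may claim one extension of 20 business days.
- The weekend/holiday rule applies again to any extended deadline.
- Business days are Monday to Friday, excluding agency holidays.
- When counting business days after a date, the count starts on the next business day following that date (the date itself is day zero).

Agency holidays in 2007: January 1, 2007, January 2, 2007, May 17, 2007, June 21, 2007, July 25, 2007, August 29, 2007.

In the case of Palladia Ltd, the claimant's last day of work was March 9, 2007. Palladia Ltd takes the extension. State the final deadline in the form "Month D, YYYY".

October 8, 2007

6 months after March 9, 2007, on the same day of the month, is September 9, 2007.
Because September 9, 2007 is a Sunday, the deadline becomes September 10, 2007 (Monday).
Counting 20 further business days from September 10, 2007 reaches October 8, 2007.
October 8, 2007 (Monday) is already a business day.
So the filing is due October 8, 2007.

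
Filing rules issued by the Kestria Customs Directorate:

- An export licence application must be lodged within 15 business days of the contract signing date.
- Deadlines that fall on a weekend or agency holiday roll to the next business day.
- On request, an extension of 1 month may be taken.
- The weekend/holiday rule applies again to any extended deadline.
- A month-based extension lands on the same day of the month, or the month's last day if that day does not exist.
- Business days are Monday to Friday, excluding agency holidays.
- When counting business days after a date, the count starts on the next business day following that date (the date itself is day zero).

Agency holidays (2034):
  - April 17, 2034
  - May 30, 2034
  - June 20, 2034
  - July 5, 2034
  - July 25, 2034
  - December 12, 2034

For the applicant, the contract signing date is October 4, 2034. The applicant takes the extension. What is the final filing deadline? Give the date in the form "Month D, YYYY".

Starting the day after October 4, 2034 and counting 15 business days lands on October 25, 2034.
Since October 25, 2034 is a Wednesday and not a holiday, the date is unchanged.
Add 1 month to October 25, 2034: November 25, 2034.
November 25, 2034 is a Saturday, so it moves to the next business day, November 27, 2034 (Monday).
Final deadline: November 27, 2034.

November 27, 2034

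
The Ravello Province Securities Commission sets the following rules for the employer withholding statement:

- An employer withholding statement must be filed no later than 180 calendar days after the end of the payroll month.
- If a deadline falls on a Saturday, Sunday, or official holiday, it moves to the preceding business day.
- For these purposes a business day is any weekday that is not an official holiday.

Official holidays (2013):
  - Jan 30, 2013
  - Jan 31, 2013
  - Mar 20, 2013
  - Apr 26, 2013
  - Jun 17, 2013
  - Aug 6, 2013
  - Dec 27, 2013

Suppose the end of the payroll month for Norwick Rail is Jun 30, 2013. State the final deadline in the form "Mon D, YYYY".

Dec 26, 2013

Adding 180 calendar days to Jun 30, 2013 gives Dec 27, 2013.
Because Dec 27, 2013 is a listed holiday, the deadline becomes Dec 26, 2013 (Thursday).
So the filing is due Dec 26, 2013.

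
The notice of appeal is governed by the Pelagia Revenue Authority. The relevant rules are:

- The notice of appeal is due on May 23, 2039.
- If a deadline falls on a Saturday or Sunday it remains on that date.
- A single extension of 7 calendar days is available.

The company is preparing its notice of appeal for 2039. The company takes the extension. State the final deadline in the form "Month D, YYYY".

The statutory due date is May 23, 2039.
May 23, 2039 is a Monday; no weekend or holiday adjustment applies.
Add the 7 calendar-day extension to May 23, 2039: May 30, 2039.
May 30, 2039 is a Monday; no weekend or holiday adjustment applies.
The final due date is May 30, 2039.

May 30, 2039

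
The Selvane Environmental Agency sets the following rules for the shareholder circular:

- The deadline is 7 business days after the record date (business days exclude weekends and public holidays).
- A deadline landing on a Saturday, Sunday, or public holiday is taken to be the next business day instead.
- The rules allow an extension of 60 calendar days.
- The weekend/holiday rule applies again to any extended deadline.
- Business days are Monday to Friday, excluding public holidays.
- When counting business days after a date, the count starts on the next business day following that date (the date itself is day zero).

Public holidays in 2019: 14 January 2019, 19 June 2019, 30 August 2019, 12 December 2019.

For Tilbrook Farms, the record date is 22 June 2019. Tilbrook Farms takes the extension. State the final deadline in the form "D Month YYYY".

Starting the day after 22 June 2019 and counting 7 business days lands on 2 July 2019.
2 July 2019 is a Tuesday and not a listed holiday, so it stands.
Applying the 60-calendar-day extension: 2 July 2019 + 60 days = 31 August 2019.
Because 31 August 2019 is a Saturday, the deadline becomes 2 September 2019 (Monday).
Deadline: 2 September 2019.

2 September 2019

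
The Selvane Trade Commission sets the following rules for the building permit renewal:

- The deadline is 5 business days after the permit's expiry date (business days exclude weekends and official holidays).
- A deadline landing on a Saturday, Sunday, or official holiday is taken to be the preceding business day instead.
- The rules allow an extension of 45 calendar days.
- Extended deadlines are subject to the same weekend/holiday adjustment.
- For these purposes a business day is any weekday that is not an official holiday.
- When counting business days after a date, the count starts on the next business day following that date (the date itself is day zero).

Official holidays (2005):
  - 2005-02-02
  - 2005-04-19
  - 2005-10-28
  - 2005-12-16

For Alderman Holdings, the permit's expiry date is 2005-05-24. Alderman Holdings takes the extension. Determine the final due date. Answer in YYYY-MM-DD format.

2005-07-15

Starting the day after 2005-05-24 and counting 5 business days lands on 2005-05-31.
2005-05-31 falls on a Tuesday, which is a business day, so no adjustment is needed.
With the 45-day extension, 2005-05-31 becomes 2005-07-15.
2005-07-15 falls on a Friday, which is a business day, so no adjustment is needed.
Deadline: 2005-07-15.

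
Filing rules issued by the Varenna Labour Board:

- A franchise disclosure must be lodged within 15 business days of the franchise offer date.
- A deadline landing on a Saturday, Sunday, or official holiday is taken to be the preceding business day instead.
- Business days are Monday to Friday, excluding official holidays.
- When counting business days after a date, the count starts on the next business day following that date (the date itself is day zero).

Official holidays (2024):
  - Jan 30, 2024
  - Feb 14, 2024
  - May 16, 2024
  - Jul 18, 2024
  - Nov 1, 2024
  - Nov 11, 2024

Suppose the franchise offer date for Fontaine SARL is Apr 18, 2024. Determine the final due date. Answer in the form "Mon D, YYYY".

15 business days after Apr 18, 2024, excluding weekends and holidays, is May 9, 2024.
May 9, 2024 (Thursday) is already a business day.
Final deadline: May 9, 2024.

May 9, 2024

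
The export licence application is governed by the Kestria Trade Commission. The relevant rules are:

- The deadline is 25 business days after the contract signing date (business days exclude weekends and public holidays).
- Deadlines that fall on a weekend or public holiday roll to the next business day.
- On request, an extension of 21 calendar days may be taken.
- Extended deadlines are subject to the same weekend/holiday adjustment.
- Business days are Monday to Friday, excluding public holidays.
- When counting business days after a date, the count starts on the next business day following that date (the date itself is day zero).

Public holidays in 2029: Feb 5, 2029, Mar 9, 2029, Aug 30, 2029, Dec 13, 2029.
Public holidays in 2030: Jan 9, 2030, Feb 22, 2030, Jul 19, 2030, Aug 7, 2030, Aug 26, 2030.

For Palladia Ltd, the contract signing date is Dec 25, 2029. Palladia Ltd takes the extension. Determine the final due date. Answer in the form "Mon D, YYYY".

Counting 25 business days after Dec 25, 2029 (skipping weekends and listed holidays) reaches Jan 30, 2030.
Jan 30, 2030 falls on a Wednesday, which is a business day, so no adjustment is needed.
Applying the 21-calendar-day extension: Jan 30, 2030 + 21 days = Feb 20, 2030.
Feb 20, 2030 is a Wednesday and not a listed holiday, so it stands.
Final deadline: Feb 20, 2030.

Feb 20, 2030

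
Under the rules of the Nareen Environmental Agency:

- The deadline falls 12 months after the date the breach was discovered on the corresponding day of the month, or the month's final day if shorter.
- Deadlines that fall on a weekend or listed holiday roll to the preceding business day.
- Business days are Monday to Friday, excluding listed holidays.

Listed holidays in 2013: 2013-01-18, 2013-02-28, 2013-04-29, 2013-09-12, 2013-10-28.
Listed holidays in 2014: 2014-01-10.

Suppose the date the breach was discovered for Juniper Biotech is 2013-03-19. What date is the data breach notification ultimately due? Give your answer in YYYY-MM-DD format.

2014-03-19

12 months from 2013-03-19 is 2014-03-19.
2014-03-19 is a Wednesday and not a listed holiday, so it stands.
So the filing is due 2014-03-19.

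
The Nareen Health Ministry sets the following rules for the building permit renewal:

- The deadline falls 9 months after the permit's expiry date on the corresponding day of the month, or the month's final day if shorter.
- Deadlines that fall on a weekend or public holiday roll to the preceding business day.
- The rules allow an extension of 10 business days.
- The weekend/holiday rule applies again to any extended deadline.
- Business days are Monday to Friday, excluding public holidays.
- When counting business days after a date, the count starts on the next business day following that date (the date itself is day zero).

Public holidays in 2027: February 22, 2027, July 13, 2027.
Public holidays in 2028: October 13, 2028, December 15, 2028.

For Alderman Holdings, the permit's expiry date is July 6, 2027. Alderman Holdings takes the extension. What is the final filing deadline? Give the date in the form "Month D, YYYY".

April 20, 2028

9 months from July 6, 2027 is April 6, 2028.
April 6, 2028 falls on a Thursday, which is a business day, so no adjustment is needed.
Applying the 10-business-day extension: 10 business days after April 6, 2028 is April 20, 2028.
April 20, 2028 (Thursday) is already a business day.
Final deadline: April 20, 2028.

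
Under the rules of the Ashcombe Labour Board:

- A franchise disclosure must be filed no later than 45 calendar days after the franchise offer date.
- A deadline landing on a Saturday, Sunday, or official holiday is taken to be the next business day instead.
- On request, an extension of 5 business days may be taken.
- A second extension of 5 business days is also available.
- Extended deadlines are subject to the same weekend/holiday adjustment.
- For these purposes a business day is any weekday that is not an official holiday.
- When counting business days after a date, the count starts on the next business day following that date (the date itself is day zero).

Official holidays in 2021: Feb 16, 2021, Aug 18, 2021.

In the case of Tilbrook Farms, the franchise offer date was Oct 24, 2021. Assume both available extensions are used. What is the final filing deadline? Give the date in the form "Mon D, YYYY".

Dec 22, 2021

45 calendar days after Oct 24, 2021 is Dec 8, 2021.
Dec 8, 2021 falls on a Wednesday, which is a business day, so no adjustment is needed.
The 5-business-day extension runs from Dec 8, 2021 to Dec 15, 2021.
Dec 15, 2021 is a Wednesday and not a listed holiday, so it stands.
Counting 5 further business days from Dec 15, 2021 reaches Dec 22, 2021.
Dec 22, 2021 (Wednesday) is already a business day.
Deadline: Dec 22, 2021.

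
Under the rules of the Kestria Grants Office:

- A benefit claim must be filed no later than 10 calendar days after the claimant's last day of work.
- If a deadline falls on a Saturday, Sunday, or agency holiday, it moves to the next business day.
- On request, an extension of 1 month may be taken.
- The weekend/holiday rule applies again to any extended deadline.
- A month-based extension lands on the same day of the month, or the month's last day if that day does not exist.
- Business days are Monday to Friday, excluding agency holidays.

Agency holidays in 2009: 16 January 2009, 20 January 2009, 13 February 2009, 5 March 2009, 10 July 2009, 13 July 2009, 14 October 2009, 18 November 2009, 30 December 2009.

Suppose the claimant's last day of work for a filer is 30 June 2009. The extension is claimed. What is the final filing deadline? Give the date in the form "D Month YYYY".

14 August 2009

Adding 10 calendar days to 30 June 2009 gives 10 July 2009.
10 July 2009 falls on a listed holiday. Rolling to the next business day gives 14 July 2009, a Tuesday.
Add 1 month to 14 July 2009: 14 August 2009.
14 August 2009 is a Friday and not a listed holiday, so it stands.
Final deadline: 14 August 2009.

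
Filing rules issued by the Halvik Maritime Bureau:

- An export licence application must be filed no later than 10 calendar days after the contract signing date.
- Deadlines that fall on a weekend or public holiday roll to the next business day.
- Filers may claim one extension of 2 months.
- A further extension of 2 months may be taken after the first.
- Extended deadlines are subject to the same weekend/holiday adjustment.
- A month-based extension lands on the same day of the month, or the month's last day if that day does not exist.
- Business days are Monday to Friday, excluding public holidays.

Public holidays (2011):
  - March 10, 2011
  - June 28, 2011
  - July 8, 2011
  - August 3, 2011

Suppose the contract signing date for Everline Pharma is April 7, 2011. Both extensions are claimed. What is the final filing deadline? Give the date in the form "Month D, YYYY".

Adding 10 calendar days to April 7, 2011 gives April 17, 2011.
April 17, 2011 is a Sunday, so it moves to the next business day, April 18, 2011 (Monday).
Add 2 months to April 18, 2011: June 18, 2011.
June 18, 2011 is a Saturday, so it moves to the next business day, June 20, 2011 (Monday).
Applying the 2 months extension: 2 months after June 20, 2011 is August 20, 2011.
August 20, 2011 falls on a Saturday. Rolling to the next business day gives August 22, 2011, a Monday.
Final deadline: August 22, 2011.

August 22, 2011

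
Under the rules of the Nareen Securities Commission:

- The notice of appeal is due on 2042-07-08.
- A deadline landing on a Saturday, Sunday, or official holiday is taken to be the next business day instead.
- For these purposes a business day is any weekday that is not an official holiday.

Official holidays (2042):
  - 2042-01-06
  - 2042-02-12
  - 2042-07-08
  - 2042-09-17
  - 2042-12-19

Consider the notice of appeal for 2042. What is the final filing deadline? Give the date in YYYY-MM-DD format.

2042-07-09

The stated deadline is 2042-07-08.
2042-07-08 is a listed holiday, so it moves to the next business day, 2042-07-09 (Wednesday).
Deadline: 2042-07-09.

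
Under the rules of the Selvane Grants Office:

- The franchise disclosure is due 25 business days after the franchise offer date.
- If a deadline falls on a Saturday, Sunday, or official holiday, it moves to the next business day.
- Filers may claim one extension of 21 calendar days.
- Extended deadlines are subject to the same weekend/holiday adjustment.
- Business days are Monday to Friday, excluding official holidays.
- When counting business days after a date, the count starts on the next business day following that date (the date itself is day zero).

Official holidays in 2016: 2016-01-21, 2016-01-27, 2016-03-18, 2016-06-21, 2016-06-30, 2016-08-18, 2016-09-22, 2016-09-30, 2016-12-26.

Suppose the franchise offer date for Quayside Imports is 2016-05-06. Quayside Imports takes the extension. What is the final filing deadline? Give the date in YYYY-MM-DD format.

Counting 25 business days after 2016-05-06 (skipping weekends and listed holidays) reaches 2016-06-10.
2016-06-10 falls on a Friday, which is a business day, so no adjustment is needed.
The 21-calendar-day extension moves the deadline from 2016-06-10 to 2016-07-01.
2016-07-01 falls on a Friday, which is a business day, so no adjustment is needed.
The final due date is 2016-07-01.

2016-07-01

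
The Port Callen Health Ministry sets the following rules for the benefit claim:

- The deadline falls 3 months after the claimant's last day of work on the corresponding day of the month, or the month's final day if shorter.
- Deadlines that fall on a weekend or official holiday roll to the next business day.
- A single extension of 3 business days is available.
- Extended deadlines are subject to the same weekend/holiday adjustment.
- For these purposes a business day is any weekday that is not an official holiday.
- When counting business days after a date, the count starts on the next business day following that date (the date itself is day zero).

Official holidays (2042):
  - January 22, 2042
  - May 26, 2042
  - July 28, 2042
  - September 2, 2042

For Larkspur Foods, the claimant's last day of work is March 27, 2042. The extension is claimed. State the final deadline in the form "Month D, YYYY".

July 2, 2042

3 months from March 27, 2042 is June 27, 2042.
June 27, 2042 (Friday) is already a business day.
Applying the 3-business-day extension: 3 business days after June 27, 2042 is July 2, 2042.
Since July 2, 2042 is a Wednesday and not a holiday, the date is unchanged.
So the filing is due July 2, 2042.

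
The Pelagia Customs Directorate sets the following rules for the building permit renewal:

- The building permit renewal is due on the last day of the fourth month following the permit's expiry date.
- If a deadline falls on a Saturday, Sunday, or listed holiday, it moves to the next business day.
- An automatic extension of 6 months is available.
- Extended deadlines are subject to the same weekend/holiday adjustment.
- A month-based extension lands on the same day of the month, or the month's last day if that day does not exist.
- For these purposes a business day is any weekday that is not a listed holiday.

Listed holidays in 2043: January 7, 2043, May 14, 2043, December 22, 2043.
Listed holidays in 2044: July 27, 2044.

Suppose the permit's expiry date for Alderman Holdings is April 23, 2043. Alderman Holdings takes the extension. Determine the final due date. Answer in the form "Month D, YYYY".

4 months after April 23, 2043 falls in August 2043; the last day of that month is August 31, 2043.
Since August 31, 2043 is a Monday and not a holiday, the date is unchanged.
The 6 months extension carries August 31, 2043 to February 29, 2044 (day 31 does not exist in February, so the month's last day is used).
February 29, 2044 is a Monday and not a listed holiday, so it stands.
The final due date is February 29, 2044.

February 29, 2044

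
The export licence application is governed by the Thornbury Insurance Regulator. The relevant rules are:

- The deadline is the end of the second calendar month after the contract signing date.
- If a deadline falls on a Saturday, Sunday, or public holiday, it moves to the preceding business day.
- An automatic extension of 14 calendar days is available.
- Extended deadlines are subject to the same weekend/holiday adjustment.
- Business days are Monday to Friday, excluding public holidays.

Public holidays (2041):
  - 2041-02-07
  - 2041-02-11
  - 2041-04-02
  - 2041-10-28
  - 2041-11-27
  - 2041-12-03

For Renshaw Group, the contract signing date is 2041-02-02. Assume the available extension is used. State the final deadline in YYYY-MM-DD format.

2 months after 2041-02-02 falls in April 2041; the last day of that month is 2041-04-30.
Since 2041-04-30 is a Tuesday and not a holiday, the date is unchanged.
The 14-calendar-day extension moves the deadline from 2041-04-30 to 2041-05-14.
Since 2041-05-14 is a Tuesday and not a holiday, the date is unchanged.
So the filing is due 2041-05-14.

2041-05-14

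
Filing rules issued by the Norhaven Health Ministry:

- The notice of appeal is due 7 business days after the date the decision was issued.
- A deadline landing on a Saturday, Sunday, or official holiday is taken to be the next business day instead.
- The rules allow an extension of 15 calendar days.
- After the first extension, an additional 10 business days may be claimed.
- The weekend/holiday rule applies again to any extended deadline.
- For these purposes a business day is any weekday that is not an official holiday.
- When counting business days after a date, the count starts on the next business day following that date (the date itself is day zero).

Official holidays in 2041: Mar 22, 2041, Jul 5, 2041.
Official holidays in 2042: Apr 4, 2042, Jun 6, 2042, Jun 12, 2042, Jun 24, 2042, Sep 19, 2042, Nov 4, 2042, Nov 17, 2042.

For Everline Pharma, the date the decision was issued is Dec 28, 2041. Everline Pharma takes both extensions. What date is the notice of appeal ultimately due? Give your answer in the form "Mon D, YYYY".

7 business days after Dec 28, 2041, excluding weekends and holidays, is Jan 7, 2042.
Jan 7, 2042 is a Tuesday and not a listed holiday, so it stands.
The 15-calendar-day extension moves the deadline from Jan 7, 2042 to Jan 22, 2042.
Jan 22, 2042 falls on a Wednesday, which is a business day, so no adjustment is needed.
Applying the 10-business-day extension: 10 business days after Jan 22, 2042 is Feb 5, 2042.
Feb 5, 2042 falls on a Wednesday, which is a business day, so no adjustment is needed.
The final due date is Feb 5, 2042.

Feb 5, 2042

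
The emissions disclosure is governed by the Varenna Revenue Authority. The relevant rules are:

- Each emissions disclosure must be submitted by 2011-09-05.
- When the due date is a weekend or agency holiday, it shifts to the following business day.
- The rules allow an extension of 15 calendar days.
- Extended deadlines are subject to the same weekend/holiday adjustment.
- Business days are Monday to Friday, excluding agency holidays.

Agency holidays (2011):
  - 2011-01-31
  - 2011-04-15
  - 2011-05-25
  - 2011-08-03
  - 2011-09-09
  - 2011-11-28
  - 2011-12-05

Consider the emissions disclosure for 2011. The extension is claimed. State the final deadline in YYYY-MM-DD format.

2011-09-20

The stated deadline is 2011-09-05.
2011-09-05 (Monday) is already a business day.
The 15-calendar-day extension moves the deadline from 2011-09-05 to 2011-09-20.
Since 2011-09-20 is a Tuesday and not a holiday, the date is unchanged.
Final deadline: 2011-09-20.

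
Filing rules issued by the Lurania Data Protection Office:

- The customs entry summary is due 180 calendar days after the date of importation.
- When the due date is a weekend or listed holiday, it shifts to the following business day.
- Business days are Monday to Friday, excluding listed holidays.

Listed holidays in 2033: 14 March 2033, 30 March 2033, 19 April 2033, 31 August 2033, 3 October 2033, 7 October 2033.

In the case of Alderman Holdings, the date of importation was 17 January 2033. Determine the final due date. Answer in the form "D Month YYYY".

18 July 2033

Trigger date 17 January 2033 + 180 calendar days = 16 July 2033.
16 July 2033 is a Saturday, so it moves to the next business day, 18 July 2033 (Monday).
So the filing is due 18 July 2033.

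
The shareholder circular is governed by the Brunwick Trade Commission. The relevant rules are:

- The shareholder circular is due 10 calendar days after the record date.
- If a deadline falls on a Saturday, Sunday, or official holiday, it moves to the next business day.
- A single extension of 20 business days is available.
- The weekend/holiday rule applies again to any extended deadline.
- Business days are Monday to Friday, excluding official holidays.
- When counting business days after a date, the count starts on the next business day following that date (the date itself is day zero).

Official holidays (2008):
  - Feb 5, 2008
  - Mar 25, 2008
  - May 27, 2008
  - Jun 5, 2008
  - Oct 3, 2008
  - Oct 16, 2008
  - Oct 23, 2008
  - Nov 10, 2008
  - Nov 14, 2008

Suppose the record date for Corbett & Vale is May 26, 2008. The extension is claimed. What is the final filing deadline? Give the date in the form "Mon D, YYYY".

Jul 4, 2008

Trigger date May 26, 2008 + 10 calendar days = Jun 5, 2008.
Jun 5, 2008 is a listed holiday, so it moves to the next business day, Jun 6, 2008 (Friday).
Applying the 20-business-day extension: 20 business days after Jun 6, 2008 is Jul 4, 2008.
Jul 4, 2008 (Friday) is already a business day.
So the filing is due Jul 4, 2008.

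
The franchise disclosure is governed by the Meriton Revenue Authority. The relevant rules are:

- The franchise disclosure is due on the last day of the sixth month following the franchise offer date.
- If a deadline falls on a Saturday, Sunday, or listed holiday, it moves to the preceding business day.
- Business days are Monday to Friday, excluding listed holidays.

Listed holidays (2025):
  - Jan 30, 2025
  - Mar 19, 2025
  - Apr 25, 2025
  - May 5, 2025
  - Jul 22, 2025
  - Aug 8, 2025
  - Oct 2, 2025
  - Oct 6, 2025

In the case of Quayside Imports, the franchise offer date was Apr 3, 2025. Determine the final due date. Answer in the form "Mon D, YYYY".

The sixth month after Apr 3, 2025 is October 2025, whose last day is Oct 31, 2025.
Oct 31, 2025 falls on a Friday, which is a business day, so no adjustment is needed.
Deadline: Oct 31, 2025.

Oct 31, 2025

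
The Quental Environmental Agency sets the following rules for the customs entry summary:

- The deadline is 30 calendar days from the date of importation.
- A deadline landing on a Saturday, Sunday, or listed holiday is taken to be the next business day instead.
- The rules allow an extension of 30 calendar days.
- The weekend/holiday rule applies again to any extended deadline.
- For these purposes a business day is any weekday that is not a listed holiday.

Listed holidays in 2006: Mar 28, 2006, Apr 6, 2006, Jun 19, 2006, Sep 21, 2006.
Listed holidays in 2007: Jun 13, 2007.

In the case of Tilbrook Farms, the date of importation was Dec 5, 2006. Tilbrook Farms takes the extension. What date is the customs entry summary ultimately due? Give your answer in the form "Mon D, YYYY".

30 calendar days after Dec 5, 2006 is Jan 4, 2007.
Jan 4, 2007 (Thursday) is already a business day.
The 30-calendar-day extension moves the deadline from Jan 4, 2007 to Feb 3, 2007.
Feb 3, 2007 is a Saturday, so it moves to the next business day, Feb 5, 2007 (Monday).
So the filing is due Feb 5, 2007.

Feb 5, 2007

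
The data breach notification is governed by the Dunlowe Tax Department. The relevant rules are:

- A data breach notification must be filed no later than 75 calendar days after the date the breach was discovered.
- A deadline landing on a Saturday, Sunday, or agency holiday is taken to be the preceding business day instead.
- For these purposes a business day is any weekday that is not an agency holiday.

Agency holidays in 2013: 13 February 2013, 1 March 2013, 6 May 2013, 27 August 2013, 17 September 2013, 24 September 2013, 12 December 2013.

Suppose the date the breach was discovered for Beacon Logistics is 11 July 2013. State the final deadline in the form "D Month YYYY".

23 September 2013

Adding 75 calendar days to 11 July 2013 gives 24 September 2013.
24 September 2013 falls on a listed holiday. Rolling to the preceding business day gives 23 September 2013, a Monday.
Deadline: 23 September 2013.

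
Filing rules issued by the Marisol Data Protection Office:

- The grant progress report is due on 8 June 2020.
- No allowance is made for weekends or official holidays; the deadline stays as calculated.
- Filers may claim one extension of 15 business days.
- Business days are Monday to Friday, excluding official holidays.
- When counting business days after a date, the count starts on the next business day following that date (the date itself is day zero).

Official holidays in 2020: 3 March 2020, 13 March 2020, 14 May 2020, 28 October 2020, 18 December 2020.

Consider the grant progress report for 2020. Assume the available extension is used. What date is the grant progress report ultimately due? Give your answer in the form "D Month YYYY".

29 June 2020

The statutory due date is 8 June 2020.
No adjustment is made for weekends or holidays, so 8 June 2020 stands.
Counting 15 further business days from 8 June 2020 reaches 29 June 2020.
No adjustment is made for weekends or holidays, so 29 June 2020 stands.
So the filing is due 29 June 2020.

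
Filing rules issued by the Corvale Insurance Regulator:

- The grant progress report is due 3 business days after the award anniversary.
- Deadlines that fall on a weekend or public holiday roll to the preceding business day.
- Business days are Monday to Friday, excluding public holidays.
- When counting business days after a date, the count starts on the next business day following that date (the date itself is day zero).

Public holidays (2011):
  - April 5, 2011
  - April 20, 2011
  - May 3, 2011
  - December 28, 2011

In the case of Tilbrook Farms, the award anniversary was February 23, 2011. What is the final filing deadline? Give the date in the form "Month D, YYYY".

Starting the day after February 23, 2011 and counting 3 business days lands on February 28, 2011.
Since February 28, 2011 is a Monday and not a holiday, the date is unchanged.
The final due date is February 28, 2011.

February 28, 2011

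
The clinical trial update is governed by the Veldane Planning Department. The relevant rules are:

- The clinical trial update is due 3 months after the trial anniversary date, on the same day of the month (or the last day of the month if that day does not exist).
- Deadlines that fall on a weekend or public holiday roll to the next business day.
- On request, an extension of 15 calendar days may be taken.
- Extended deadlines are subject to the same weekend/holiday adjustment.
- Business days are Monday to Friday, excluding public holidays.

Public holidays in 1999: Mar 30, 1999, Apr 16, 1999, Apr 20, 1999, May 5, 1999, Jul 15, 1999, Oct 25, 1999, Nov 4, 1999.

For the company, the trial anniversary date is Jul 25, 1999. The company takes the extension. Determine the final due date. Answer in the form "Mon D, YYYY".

Moving 3 months forward from Jul 25, 1999 on the corresponding day gives Oct 25, 1999.
Oct 25, 1999 falls on a listed holiday. Rolling to the next business day gives Oct 26, 1999, a Tuesday.
The 15-calendar-day extension moves the deadline from Oct 26, 1999 to Nov 10, 1999.
Nov 10, 1999 falls on a Wednesday, which is a business day, so no adjustment is needed.
The final due date is Nov 10, 1999.

Nov 10, 1999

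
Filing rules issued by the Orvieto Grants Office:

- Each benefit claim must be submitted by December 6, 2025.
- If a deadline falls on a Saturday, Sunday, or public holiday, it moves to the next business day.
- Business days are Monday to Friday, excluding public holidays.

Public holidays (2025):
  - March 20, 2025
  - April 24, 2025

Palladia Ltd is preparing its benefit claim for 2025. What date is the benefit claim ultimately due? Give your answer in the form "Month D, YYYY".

December 8, 2025

The statutory due date is December 6, 2025.
December 6, 2025 is a Saturday, so it moves to the next business day, December 8, 2025 (Monday).
So the filing is due December 8, 2025.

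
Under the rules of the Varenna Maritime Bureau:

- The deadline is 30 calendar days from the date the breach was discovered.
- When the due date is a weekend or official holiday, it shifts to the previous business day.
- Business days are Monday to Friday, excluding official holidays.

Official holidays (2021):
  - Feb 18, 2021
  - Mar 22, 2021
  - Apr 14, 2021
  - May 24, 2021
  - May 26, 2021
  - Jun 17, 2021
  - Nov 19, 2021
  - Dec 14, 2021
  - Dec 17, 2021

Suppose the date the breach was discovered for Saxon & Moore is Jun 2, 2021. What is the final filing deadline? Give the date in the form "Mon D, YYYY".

Jul 2, 2021

Adding 30 calendar days to Jun 2, 2021 gives Jul 2, 2021.
Jul 2, 2021 (Friday) is already a business day.
The final due date is Jul 2, 2021.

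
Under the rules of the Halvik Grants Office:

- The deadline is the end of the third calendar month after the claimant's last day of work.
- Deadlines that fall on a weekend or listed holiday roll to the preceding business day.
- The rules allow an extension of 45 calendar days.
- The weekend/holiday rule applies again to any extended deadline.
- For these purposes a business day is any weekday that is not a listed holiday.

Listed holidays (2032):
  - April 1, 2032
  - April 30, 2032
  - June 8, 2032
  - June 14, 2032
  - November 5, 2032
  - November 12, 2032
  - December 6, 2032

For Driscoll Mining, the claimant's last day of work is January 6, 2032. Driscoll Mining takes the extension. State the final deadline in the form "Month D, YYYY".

3 months after January 6, 2032 falls in April 2032; the last day of that month is April 30, 2032.
April 30, 2032 is a listed holiday; the preceding business day is April 29, 2032 (Thursday).
The 45-calendar-day extension moves the deadline from April 29, 2032 to June 13, 2032.
June 13, 2032 is a Sunday; the preceding business day is June 11, 2032 (Friday).
So the filing is due June 11, 2032.

June 11, 2032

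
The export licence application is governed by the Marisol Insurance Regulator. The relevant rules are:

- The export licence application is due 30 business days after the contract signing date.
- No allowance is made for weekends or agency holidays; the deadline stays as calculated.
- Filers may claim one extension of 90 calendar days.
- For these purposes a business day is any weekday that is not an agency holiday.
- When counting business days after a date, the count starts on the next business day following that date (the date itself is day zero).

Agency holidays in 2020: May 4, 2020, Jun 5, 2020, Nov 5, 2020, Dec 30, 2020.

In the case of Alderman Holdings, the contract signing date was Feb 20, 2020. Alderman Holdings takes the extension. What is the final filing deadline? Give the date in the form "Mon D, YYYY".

Starting the day after Feb 20, 2020 and counting 30 business days lands on Apr 2, 2020.
No adjustment is made for weekends or holidays, so Apr 2, 2020 stands.
The 90-calendar-day extension moves the deadline from Apr 2, 2020 to Jul 1, 2020.
Jul 1, 2020 falls on a Wednesday. The rules make no weekend/holiday allowance, so it remains Jul 1, 2020.
So the filing is due Jul 1, 2020.

Jul 1, 2020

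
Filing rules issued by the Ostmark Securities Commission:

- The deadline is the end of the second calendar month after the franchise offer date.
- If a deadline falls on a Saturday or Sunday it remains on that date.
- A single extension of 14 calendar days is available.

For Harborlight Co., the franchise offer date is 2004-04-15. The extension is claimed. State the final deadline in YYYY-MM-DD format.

2 months after 2004-04-15 falls in June 2004; the last day of that month is 2004-06-30.
2004-06-30 falls on a Wednesday. The rules make no weekend/holiday allowance, so it remains 2004-06-30.
Applying the 14-calendar-day extension: 2004-06-30 + 14 days = 2004-07-14.
2004-07-14 is a Wednesday; no weekend or holiday adjustment applies.
So the filing is due 2004-07-14.

2004-07-14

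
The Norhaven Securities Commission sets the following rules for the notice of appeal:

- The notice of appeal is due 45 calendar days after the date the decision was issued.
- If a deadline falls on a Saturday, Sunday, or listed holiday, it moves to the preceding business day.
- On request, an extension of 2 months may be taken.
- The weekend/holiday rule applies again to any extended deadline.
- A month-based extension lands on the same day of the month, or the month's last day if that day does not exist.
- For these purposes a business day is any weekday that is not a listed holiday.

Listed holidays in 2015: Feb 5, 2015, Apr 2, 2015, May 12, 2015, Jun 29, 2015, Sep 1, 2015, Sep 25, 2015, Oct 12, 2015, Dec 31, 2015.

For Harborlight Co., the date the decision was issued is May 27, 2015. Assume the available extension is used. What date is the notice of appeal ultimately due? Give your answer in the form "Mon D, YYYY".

Sep 10, 2015

45 calendar days after May 27, 2015 is Jul 11, 2015.
Jul 11, 2015 falls on a Saturday. Rolling to the preceding business day gives Jul 10, 2015, a Friday.
The 2 months extension carries Jul 10, 2015 to Sep 10, 2015.
Sep 10, 2015 is a Thursday and not a listed holiday, so it stands.
The final due date is Sep 10, 2015.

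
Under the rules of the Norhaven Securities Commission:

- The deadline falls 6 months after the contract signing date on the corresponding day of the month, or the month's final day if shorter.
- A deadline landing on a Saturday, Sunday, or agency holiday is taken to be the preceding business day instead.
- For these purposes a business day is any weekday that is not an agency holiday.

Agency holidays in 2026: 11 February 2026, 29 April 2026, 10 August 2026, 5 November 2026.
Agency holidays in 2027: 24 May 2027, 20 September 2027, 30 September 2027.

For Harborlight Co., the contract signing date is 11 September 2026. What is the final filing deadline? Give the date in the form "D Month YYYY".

11 March 2027

6 months after 11 September 2026, on the same day of the month, is 11 March 2027.
Since 11 March 2027 is a Thursday and not a holiday, the date is unchanged.
Deadline: 11 March 2027.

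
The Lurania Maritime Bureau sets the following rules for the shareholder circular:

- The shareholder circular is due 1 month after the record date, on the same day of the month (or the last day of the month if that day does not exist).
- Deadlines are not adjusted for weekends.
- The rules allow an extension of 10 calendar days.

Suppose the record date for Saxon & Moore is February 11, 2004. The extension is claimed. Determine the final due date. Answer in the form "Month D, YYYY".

March 21, 2004

1 month from February 11, 2004 is March 11, 2004.
March 11, 2004 falls on a Thursday. The rules make no weekend/holiday allowance, so it remains March 11, 2004.
With the 10-day extension, March 11, 2004 becomes March 21, 2004.
March 21, 2004 falls on a Sunday. The rules make no weekend/holiday allowance, so it remains March 21, 2004.
Final deadline: March 21, 2004.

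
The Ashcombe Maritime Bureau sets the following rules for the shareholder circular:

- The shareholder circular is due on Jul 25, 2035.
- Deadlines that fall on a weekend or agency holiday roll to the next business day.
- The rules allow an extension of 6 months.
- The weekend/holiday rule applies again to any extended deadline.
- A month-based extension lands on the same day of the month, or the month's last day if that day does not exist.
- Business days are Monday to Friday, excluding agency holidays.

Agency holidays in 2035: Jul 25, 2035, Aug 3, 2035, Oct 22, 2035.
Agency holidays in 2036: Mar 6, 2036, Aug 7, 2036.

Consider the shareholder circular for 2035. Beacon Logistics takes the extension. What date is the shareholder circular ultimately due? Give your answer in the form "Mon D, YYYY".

The stated deadline is Jul 25, 2035.
Jul 25, 2035 is a listed holiday, so it moves to the next business day, Jul 26, 2035 (Thursday).
Add 6 months to Jul 26, 2035: Jan 26, 2036.
Because Jan 26, 2036 is a Saturday, the deadline becomes Jan 28, 2036 (Monday).
Final deadline: Jan 28, 2036.

Jan 28, 2036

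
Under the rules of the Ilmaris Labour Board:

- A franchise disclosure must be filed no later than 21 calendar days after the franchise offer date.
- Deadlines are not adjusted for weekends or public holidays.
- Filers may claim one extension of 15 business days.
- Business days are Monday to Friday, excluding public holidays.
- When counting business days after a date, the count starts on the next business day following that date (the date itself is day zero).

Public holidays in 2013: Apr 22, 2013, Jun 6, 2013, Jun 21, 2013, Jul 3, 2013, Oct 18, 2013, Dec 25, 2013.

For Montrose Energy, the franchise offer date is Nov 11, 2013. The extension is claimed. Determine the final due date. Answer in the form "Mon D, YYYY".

21 calendar days after Nov 11, 2013 is Dec 2, 2013.
Dec 2, 2013 falls on a Monday. The rules make no weekend/holiday allowance, so it remains Dec 2, 2013.
The 15-business-day extension runs from Dec 2, 2013 to Dec 23, 2013.
Dec 23, 2013 falls on a Monday. The rules make no weekend/holiday allowance, so it remains Dec 23, 2013.
So the filing is due Dec 23, 2013.

Dec 23, 2013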